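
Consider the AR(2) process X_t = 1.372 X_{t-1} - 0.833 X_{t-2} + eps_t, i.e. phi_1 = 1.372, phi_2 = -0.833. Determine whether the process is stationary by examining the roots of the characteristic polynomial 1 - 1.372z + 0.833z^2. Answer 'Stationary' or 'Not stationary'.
\text{Stationary}

The AR(p) characteristic polynomial is P(z) = 1 - 1.372z + 0.833z^2.
Stationarity requires all roots to lie outside the unit circle, i.e. |z| > 1 for every root.
Set 1 + (-1.372) z + (0.833) z^2 = 0, i.e. a z^2 + b z + c = 0 with a = 0.833, b = -1.372, c = 1.
Discriminant D = b^2 - 4ac = (-1.372)^2 - 4*(0.833)*1 = 1.882384 - (3.332) = -1.449616.
D < 0, so the roots are the complex-conjugate pair z = (-b +/- i sqrt(-D)) / (2a) = 0.8235 +/- 0.7227i.
For a conjugate pair |z|^2 = z * conj(z) = (product of roots) = c/a = 1/(0.833) = 1.20048, so |z| = sqrt(1.20048) = 1.0957 for both roots.
Moduli of all roots: 1.0957, 1.0957.
All moduli strictly greater than 1? Yes.
Verdict: Stationary.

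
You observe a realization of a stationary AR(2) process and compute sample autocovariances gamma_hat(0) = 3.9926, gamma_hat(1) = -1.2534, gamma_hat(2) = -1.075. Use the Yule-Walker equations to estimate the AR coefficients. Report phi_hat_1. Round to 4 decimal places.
\hat\phi_{1} = -0.4420

The Yule-Walker equations for an AR(p) process read, in matrix form,
  Gamma_p phi = r_p,   with   (Gamma_p)_{ij} = gamma(|i - j|),
                       (r_p)_i = gamma(i),   i,j = 1..p.
Substitute the sample gammas (Toeplitz matrix and right-hand side of size 2):
  Gamma_p = [[3.9926, -1.2534], [-1.2534, 3.9926]]
  r_p     = [-1.2534, -1.075]
Written out:
  3.9926 phi_1 - 1.2534 phi_2 = -1.2534
  -1.2534 phi_1 + 3.9926 phi_2 = -1.075
Solve by Cramer's rule:
  det = gamma(0)^2 - gamma(1)^2 = (3.9926)^2 - (-1.2534)^2 = 15.94085476 - 1.57101156 = 14.3698432
  phi_hat_1 = [gamma(1) gamma(0) - gamma(1) gamma(2)] / det = [(-1.2534)(3.9926) - (-1.2534)(-1.075)] / 14.3698432 = -6.35172984 / 14.3698432 = -0.442
  phi_hat_2 = [gamma(0) gamma(2) - gamma(1)^2] / det = [(3.9926)(-1.075) - (-1.2534)^2] / 14.3698432 = -5.86305656 / 14.3698432 = -0.408
So phi_hat = [-0.4420, -0.4080].
Therefore phi_hat_1 = -0.4420.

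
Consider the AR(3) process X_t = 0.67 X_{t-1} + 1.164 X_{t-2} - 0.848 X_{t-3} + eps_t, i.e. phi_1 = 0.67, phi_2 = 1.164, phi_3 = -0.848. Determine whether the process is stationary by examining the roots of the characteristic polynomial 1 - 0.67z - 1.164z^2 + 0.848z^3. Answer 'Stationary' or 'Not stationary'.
\text{Not stationary}

The AR(p) characteristic polynomial is P(z) = 1 - 0.67z - 1.164z^2 + 0.848z^3.
Stationarity requires all roots to lie outside the unit circle, i.e. |z| > 1 for every root.
Degree 3: look for a simple real root z0 first, then factor out (1 - z/z0) and solve the remaining quadratic.
Testing z0 = 1.25: P(1.25) = 1 + (-0.67)(1.25) + (-1.164)(1.25)^2 + (0.848)(1.25)^3
  = 1 + (-0.8375) + (-1.81875) + (1.65625) = 0.  So z_0 = 1.25 is a root, |z_0| = 1.25.
Divide out the factor (1 - 0.8 z) = (1 - z/z0) (since 1/z0 = 0.8):
  P(z) = (1 - 0.8 z)(1 + (0.13) z + (-1.06) z^2)
  [check: z-coef 0.13 - (0.8) = -0.67; z^2-coef -1.06 - (0.8)(0.13) = -1.164; z^3-coef -(0.8)(-1.06) = 0.848.]
Remaining roots from the quadratic factor 1 + (0.13) z + (-1.06) z^2:
  Set 1 + (0.13) z + (-1.06) z^2 = 0, i.e. a z^2 + b z + c = 0 with a = -1.06, b = 0.13, c = 1.
  Discriminant D = b^2 - 4ac = (0.13)^2 - 4*(-1.06)*1 = 0.0169 - (-4.24) = 4.2569.
  D >= 0, so the roots are real: z = (-b +/- sqrt(D)) / (2a) = (-0.13 +/- 2.063226) / (-2.12).
    z_1 = (-0.13 + 2.063226) / (-2.12) = -0.9119,   |z_1| = 0.9119.
    z_2 = (-0.13 - 2.063226) / (-2.12) = 1.0345,   |z_2| = 1.0345.
Moduli of all roots: 1.2500, 0.9119, 1.0345.
All moduli strictly greater than 1? No.
Verdict: Not stationary.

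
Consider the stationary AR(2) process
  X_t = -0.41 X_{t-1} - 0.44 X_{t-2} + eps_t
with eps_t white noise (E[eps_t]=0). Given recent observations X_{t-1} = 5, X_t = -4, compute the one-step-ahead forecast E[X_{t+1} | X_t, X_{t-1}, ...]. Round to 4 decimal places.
E[X_{t+1} \mid \mathcal F_t] = -0.5600

For an AR(p) model X_t = c + sum_i phi_i X_{t-i} + eps_t, the
one-step-ahead conditional mean is
  E[X_{t+1} | X_t, ...] = c + sum_i phi_i X_{t+1-i}.
Substitute known values:
  E[X_{t+1} | ...] = (-0.41) * (-4) + (-0.44) * (5)
                   = -0.5600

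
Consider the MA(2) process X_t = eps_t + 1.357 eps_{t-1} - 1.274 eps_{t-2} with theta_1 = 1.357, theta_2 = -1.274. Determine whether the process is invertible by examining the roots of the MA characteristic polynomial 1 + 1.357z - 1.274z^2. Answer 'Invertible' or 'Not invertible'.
\text{Not invertible}

The MA(q) characteristic polynomial is P(z) = 1 + 1.357z - 1.274z^2.
Invertibility requires all roots to lie outside the unit circle, i.e. |z| > 1 for every root.
Set 1 + (1.357) z + (-1.274) z^2 = 0, i.e. a z^2 + b z + c = 0 with a = -1.274, b = 1.357, c = 1.
Discriminant D = b^2 - 4ac = (1.357)^2 - 4*(-1.274)*1 = 1.841449 - (-5.096) = 6.937449.
D >= 0, so the roots are real: z = (-b +/- sqrt(D)) / (2a) = (-1.357 +/- 2.633904) / (-2.548).
  z_1 = (-1.357 + 2.633904) / (-2.548) = -0.5011,   |z_1| = 0.5011.
  z_2 = (-1.357 - 2.633904) / (-2.548) = 1.5663,   |z_2| = 1.5663.
Moduli of all roots: 0.5011, 1.5663.
All moduli strictly greater than 1? No.
Verdict: Not invertible.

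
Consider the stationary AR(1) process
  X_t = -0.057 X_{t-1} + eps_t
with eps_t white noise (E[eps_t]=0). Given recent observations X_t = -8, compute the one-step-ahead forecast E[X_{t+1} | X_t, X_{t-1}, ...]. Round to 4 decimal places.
E[X_{t+1} \mid \mathcal F_t] = 0.4560

For an AR(p) model X_t = c + sum_i phi_i X_{t-i} + eps_t, the
one-step-ahead conditional mean is
  E[X_{t+1} | X_t, ...] = c + sum_i phi_i X_{t+1-i}.
Substitute known values:
  E[X_{t+1} | ...] = (-0.057) * (-8)
                   = 0.4560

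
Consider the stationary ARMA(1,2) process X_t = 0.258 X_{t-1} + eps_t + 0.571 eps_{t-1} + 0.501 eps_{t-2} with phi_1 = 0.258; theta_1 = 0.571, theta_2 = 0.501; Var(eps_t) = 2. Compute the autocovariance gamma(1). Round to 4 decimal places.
\gamma(1) = 3.1258

Multiply the model equation by X_{t-k} and take expectations. With theta_0 = psi_0 = 1 and psi_j the MA(infinity) weights, this gives
  gamma(k) - sum_i phi_i gamma(k-i) = c_k,
  c_k = sigma^2 * sum_{j=k..q} theta_j psi_{j-k}   (c_k = 0 for k > q),
using gamma(-m) = gamma(m).
psi-weights needed (psi_j = theta_j + sum_i phi_i psi_{j-i}):
  psi_1 = theta_1 + phi_1 = 0.571 + (0.258) = 0.829
  psi_2 = theta_2 + phi_1 psi_1 = 0.501 + (0.258)(0.829) = 0.714882
Right-hand sides:
  c_0 = sigma^2 (1 + theta_1 psi_1 + theta_2 psi_2) = 2 * (1 + (0.571)(0.829) + (0.501)(0.714882)) = 2 * 1.831515 = 3.66303
  c_1 = sigma^2 (theta_1 + theta_2 psi_1) = 2 * (0.571 + (0.501)(0.829)) = 1.972658
  c_2 = sigma^2 theta_2 = 2 * (0.501) = 1.002
Equations for k = 0 and k = 1 (AR order 1):
  gamma(0) = phi_1 gamma(1) + c_0
  gamma(1) = phi_1 gamma(0) + c_1
Substituting the second into the first: gamma(0) (1 - phi_1^2) = c_0 + phi_1 c_1, so
  gamma(0) = (c_0 + phi_1 c_1) / (1 - phi_1^2) = (3.66303 + (0.258)(1.972658)) / (1 - (0.258)^2) = 4.171976 / 0.933436 = 4.469482.
  gamma(1) = phi_1 gamma(0) + c_1 = (0.258)(4.469482) + (1.972658) = 3.125784.
Therefore gamma(1) = 3.1258 (to 4 decimal places).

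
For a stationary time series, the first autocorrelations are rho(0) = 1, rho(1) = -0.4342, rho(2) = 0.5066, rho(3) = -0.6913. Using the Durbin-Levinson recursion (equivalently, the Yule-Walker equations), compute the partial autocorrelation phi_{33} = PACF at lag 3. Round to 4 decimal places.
\phi_{33} = -0.5640

The PACF at lag k is phi_{kk}, the last component of the solution
to the Yule-Walker system G_k phi = r_k where
  (G_k)_{ij} = rho(|i - j|), (r_k)_i = rho(i), i,j = 1..k.
Equivalently, Durbin-Levinson gives phi_{kk} iteratively:
  phi_{11} = rho(1)
  phi_{kk} = [rho(k) - sum_{j=1..k-1} phi_{k-1,j} rho(k-j)]
            / [1 - sum_{j=1..k-1} phi_{k-1,j} rho(j)],
  phi_{k,j} = phi_{k-1,j} - phi_{kk} phi_{k-1,k-j},  j = 1..k-1.
Step k = 1:
  phi_11 = rho(1) = -0.4342.
Step k = 2:
  phi_22 = [rho(2) - phi_11 rho(1)] / [1 - phi_11 rho(1)] = [0.5066 - (-0.4342)(-0.4342)] / [1 - (-0.4342)(-0.4342)]
         = 0.31807036 / 0.81147036 = 0.391968.
  Update: phi_21 = phi_11 - phi_22 phi_11 = -0.4342 - (0.391968)(-0.4342) = -0.264008.
Step k = 3:
  phi_33 = [rho(3) - phi_21 rho(2) - phi_22 rho(1)] / [1 - phi_21 rho(1) - phi_22 rho(2)]
    numerator   = -0.6913 - (-0.264008)(0.5066) - (0.391968)(-0.4342) = -0.38736131
    denominator = 1 - (-0.264008)(-0.4342) - (0.391968)(0.5066) = 0.68679698
  phi_33 = -0.38736131 / 0.68679698 = -0.564.
Therefore phi_{33} = -0.5640.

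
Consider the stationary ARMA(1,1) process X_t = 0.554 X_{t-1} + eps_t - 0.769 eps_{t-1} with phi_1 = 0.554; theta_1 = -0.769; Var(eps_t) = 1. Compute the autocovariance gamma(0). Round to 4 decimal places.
\gamma(0) = 1.0667

Multiply the model equation by X_{t-k} and take expectations. With theta_0 = psi_0 = 1 and psi_j the MA(infinity) weights, this gives
  gamma(k) - sum_i phi_i gamma(k-i) = c_k,
  c_k = sigma^2 * sum_{j=k..q} theta_j psi_{j-k}   (c_k = 0 for k > q),
using gamma(-m) = gamma(m).
psi-weights needed (psi_j = theta_j + sum_i phi_i psi_{j-i}):
  psi_1 = theta_1 + phi_1 = -0.769 + (0.554) = -0.215
Right-hand sides:
  c_0 = sigma^2 (1 + theta_1 psi_1) = 1 * (1 + (-0.769)(-0.215)) = 1 * 1.165335 = 1.165335
  c_1 = sigma^2 theta_1 = 1 * (-0.769) = -0.769
  c_2 = 0
Equations for k = 0 and k = 1 (AR order 1):
  gamma(0) = phi_1 gamma(1) + c_0
  gamma(1) = phi_1 gamma(0) + c_1
Substituting the second into the first: gamma(0) (1 - phi_1^2) = c_0 + phi_1 c_1, so
  gamma(0) = (c_0 + phi_1 c_1) / (1 - phi_1^2) = (1.165335 + (0.554)(-0.769)) / (1 - (0.554)^2) = 0.739309 / 0.693084 = 1.066695.
Therefore gamma(0) = 1.0667 (to 4 decimal places).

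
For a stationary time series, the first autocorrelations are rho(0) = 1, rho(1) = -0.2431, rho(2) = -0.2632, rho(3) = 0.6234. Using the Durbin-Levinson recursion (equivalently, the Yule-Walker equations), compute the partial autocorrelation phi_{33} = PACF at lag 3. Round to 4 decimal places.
\phi_{33} = 0.5469

The PACF at lag k is phi_{kk}, the last component of the solution
to the Yule-Walker system G_k phi = r_k where
  (G_k)_{ij} = rho(|i - j|), (r_k)_i = rho(i), i,j = 1..k.
Equivalently, Durbin-Levinson gives phi_{kk} iteratively:
  phi_{11} = rho(1)
  phi_{kk} = [rho(k) - sum_{j=1..k-1} phi_{k-1,j} rho(k-j)]
            / [1 - sum_{j=1..k-1} phi_{k-1,j} rho(j)],
  phi_{k,j} = phi_{k-1,j} - phi_{kk} phi_{k-1,k-j},  j = 1..k-1.
Step k = 1:
  phi_11 = rho(1) = -0.2431.
Step k = 2:
  phi_22 = [rho(2) - phi_11 rho(1)] / [1 - phi_11 rho(1)] = [-0.2632 - (-0.2431)(-0.2431)] / [1 - (-0.2431)(-0.2431)]
         = -0.32229761 / 0.94090239 = -0.342541.
  Update: phi_21 = phi_11 - phi_22 phi_11 = -0.2431 - (-0.342541)(-0.2431) = -0.326372.
Step k = 3:
  phi_33 = [rho(3) - phi_21 rho(2) - phi_22 rho(1)] / [1 - phi_21 rho(1) - phi_22 rho(2)]
    numerator   = 0.6234 - (-0.326372)(-0.2632) - (-0.342541)(-0.2431) = 0.45422726
    denominator = 1 - (-0.326372)(-0.2431) - (-0.342541)(-0.2632) = 0.83050226
  phi_33 = 0.45422726 / 0.83050226 = 0.5469.
Therefore phi_{33} = 0.5469.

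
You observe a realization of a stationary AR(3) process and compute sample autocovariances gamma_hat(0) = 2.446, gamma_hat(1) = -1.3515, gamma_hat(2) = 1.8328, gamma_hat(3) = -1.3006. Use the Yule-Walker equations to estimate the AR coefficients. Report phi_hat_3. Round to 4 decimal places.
\hat\phi_{3} = -0.0710

The Yule-Walker equations for an AR(p) process read, in matrix form,
  Gamma_p phi = r_p,   with   (Gamma_p)_{ij} = gamma(|i - j|),
                       (r_p)_i = gamma(i),   i,j = 1..p.
Substitute the sample gammas (Toeplitz matrix and right-hand side of size 3):
  Gamma_p = [[2.446, -1.3515, 1.8328], [-1.3515, 2.446, -1.3515], [1.8328, -1.3515, 2.446]]
  r_p     = [-1.3515, 1.8328, -1.3006]
Written out (R1..R3):
  (R1) 2.446 phi_1 - 1.3515 phi_2 + 1.8328 phi_3 = -1.3515
  (R2) -1.3515 phi_1 + 2.446 phi_2 - 1.3515 phi_3 = 1.8328
  (R3) 1.8328 phi_1 - 1.3515 phi_2 + 2.446 phi_3 = -1.3006
Gaussian elimination:
  R2 <- R2 - (-1.3515/2.446) R1 = R2 - (-0.552535) R1:  1.699249 phi_2 - 0.338814 phi_3 = 1.086049
  R3 <- R3 - (1.8328/2.446) R1 = R3 - (0.749305) R1:  -0.338814 phi_2 + 1.072674 phi_3 = -0.287914
  R3 <- R3 - (-0.338814/1.699249) R2 = R3 - (-0.199391) R2:  1.005117 phi_3 = -0.071366
Back-substitution:
  phi_hat_3 = -0.071366 / 1.005117 = -0.071003
  phi_hat_2 = (1.086049 - (-0.338814)(-0.071003)) / 1.699249 = 0.624977
  phi_hat_1 = (-1.3515 - (-1.3515)(0.624977) - (1.8328)(-0.071003)) / 2.446 = -0.15401
So phi_hat = [-0.1540, 0.6250, -0.0710].
Therefore phi_hat_3 = -0.0710.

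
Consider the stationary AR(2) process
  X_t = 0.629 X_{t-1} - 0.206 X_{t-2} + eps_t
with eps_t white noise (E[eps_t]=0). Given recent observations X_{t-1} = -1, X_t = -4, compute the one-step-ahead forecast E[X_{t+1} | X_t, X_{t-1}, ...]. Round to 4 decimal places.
E[X_{t+1} \mid \mathcal F_t] = -2.3100

For an AR(p) model X_t = c + sum_i phi_i X_{t-i} + eps_t, the
one-step-ahead conditional mean is
  E[X_{t+1} | X_t, ...] = c + sum_i phi_i X_{t+1-i}.
Substitute known values:
  E[X_{t+1} | ...] = (0.629) * (-4) + (-0.206) * (-1)
                   = -2.3100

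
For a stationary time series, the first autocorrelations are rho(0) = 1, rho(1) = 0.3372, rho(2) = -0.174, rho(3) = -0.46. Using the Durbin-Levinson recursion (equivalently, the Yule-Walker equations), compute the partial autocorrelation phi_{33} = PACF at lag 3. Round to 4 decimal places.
\phi_{33} = -0.3441

The PACF at lag k is phi_{kk}, the last component of the solution
to the Yule-Walker system G_k phi = r_k where
  (G_k)_{ij} = rho(|i - j|), (r_k)_i = rho(i), i,j = 1..k.
Equivalently, Durbin-Levinson gives phi_{kk} iteratively:
  phi_{11} = rho(1)
  phi_{kk} = [rho(k) - sum_{j=1..k-1} phi_{k-1,j} rho(k-j)]
            / [1 - sum_{j=1..k-1} phi_{k-1,j} rho(j)],
  phi_{k,j} = phi_{k-1,j} - phi_{kk} phi_{k-1,k-j},  j = 1..k-1.
Step k = 1:
  phi_11 = rho(1) = 0.3372.
Step k = 2:
  phi_22 = [rho(2) - phi_11 rho(1)] / [1 - phi_11 rho(1)] = [-0.174 - (0.3372)(0.3372)] / [1 - (0.3372)(0.3372)]
         = -0.28770384 / 0.88629616 = -0.324614.
  Update: phi_21 = phi_11 - phi_22 phi_11 = 0.3372 - (-0.324614)(0.3372) = 0.44666.
Step k = 3:
  phi_33 = [rho(3) - phi_21 rho(2) - phi_22 rho(1)] / [1 - phi_21 rho(1) - phi_22 rho(2)]
    numerator   = -0.46 - (0.44666)(-0.174) - (-0.324614)(0.3372) = -0.27282148
    denominator = 1 - (0.44666)(0.3372) - (-0.324614)(-0.174) = 0.79290356
  phi_33 = -0.27282148 / 0.79290356 = -0.3441.
Therefore phi_{33} = -0.3441.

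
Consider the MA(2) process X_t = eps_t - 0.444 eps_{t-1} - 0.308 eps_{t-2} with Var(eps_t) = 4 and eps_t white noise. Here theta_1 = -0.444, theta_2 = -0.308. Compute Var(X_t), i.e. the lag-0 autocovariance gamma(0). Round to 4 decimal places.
\gamma(0) = 5.1680

For an MA(q) process X_t = eps_t + sum_i theta_i eps_{t-i} with
Var(eps_t) = sigma^2, the variance is
  gamma(0) = sigma^2 * (1 + sum_i theta_i^2).
  sum_i theta_i^2 = (-0.444)^2 + (-0.308)^2 = 0.197136 + 0.094864 = 0.292.
  gamma(0) = 4 * (1 + 0.292) = 4 * 1.292 = 5.168, which rounds to 5.1680.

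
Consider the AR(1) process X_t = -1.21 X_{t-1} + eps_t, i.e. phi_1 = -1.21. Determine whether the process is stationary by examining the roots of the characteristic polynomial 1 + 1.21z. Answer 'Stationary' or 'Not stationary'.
\text{Not stationary}

The AR(p) characteristic polynomial is P(z) = 1 + 1.21z.
Stationarity requires all roots to lie outside the unit circle, i.e. |z| > 1 for every root.
This is linear in z: 1 + (1.21) z = 0  =>  z = -1/(1.21) = -0.826446,  |z| = 0.826446.
Moduli of all roots: 0.8264.
All moduli strictly greater than 1? No.
Verdict: Not stationary.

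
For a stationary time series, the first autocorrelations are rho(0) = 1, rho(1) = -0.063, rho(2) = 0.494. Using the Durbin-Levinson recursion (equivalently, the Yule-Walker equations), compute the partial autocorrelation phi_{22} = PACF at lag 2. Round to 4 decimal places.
\phi_{22} = 0.4920

The PACF at lag k is phi_{kk}, the last component of the solution
to the Yule-Walker system G_k phi = r_k where
  (G_k)_{ij} = rho(|i - j|), (r_k)_i = rho(i), i,j = 1..k.
Equivalently, Durbin-Levinson gives phi_{kk} iteratively:
  phi_{11} = rho(1)
  phi_{kk} = [rho(k) - sum_{j=1..k-1} phi_{k-1,j} rho(k-j)]
            / [1 - sum_{j=1..k-1} phi_{k-1,j} rho(j)],
  phi_{k,j} = phi_{k-1,j} - phi_{kk} phi_{k-1,k-j},  j = 1..k-1.
Step k = 1:
  phi_11 = rho(1) = -0.063.
Step k = 2:
  phi_22 = [rho(2) - phi_11 rho(1)] / [1 - phi_11 rho(1)] = [0.494 - (-0.063)(-0.063)] / [1 - (-0.063)(-0.063)]
         = 0.490031 / 0.996031 = 0.492.
Therefore phi_{22} = 0.4920.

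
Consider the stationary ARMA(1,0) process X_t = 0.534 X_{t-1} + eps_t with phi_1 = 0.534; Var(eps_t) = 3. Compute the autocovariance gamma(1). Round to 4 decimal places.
\gamma(1) = 2.2410

Multiply the model equation by X_{t-k} and take expectations. With theta_0 = psi_0 = 1 and psi_j the MA(infinity) weights, this gives
  gamma(k) - sum_i phi_i gamma(k-i) = c_k,
  c_k = sigma^2 * sum_{j=k..q} theta_j psi_{j-k}   (c_k = 0 for k > q),
using gamma(-m) = gamma(m).
Pure AR (q = 0): c_0 = sigma^2 = 3, c_k = 0 for k >= 1.
Equations for k = 0 and k = 1 (AR order 1):
  gamma(0) = phi_1 gamma(1) + c_0
  gamma(1) = phi_1 gamma(0) + c_1
Substituting the second into the first: gamma(0) (1 - phi_1^2) = c_0 + phi_1 c_1, so
  gamma(0) = c_0 / (1 - phi_1^2) = 3 / (1 - (0.534)^2) = 3 / 0.714844 = 4.19672.
  gamma(1) = phi_1 gamma(0) = (0.534)(4.19672) = 2.241048.
Therefore gamma(1) = 2.2410 (to 4 decimal places).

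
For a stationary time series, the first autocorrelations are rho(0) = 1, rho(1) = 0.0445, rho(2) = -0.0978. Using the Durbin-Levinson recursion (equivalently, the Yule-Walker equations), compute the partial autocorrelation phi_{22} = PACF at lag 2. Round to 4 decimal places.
\phi_{22} = -0.1000

The PACF at lag k is phi_{kk}, the last component of the solution
to the Yule-Walker system G_k phi = r_k where
  (G_k)_{ij} = rho(|i - j|), (r_k)_i = rho(i), i,j = 1..k.
Equivalently, Durbin-Levinson gives phi_{kk} iteratively:
  phi_{11} = rho(1)
  phi_{kk} = [rho(k) - sum_{j=1..k-1} phi_{k-1,j} rho(k-j)]
            / [1 - sum_{j=1..k-1} phi_{k-1,j} rho(j)],
  phi_{k,j} = phi_{k-1,j} - phi_{kk} phi_{k-1,k-j},  j = 1..k-1.
Step k = 1:
  phi_11 = rho(1) = 0.0445.
Step k = 2:
  phi_22 = [rho(2) - phi_11 rho(1)] / [1 - phi_11 rho(1)] = [-0.0978 - (0.0445)(0.0445)] / [1 - (0.0445)(0.0445)]
         = -0.09978025 / 0.99801975 = -0.1.
Therefore phi_{22} = -0.1000.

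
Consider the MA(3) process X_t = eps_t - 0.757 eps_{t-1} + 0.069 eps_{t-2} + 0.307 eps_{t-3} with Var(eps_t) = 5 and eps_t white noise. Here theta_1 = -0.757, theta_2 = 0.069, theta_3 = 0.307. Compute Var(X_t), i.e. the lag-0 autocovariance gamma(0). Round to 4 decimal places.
\gamma(0) = 8.3603

For an MA(q) process X_t = eps_t + sum_i theta_i eps_{t-i} with
Var(eps_t) = sigma^2, the variance is
  gamma(0) = sigma^2 * (1 + sum_i theta_i^2).
  sum_i theta_i^2 = (-0.757)^2 + (0.069)^2 + (0.307)^2 = 0.573049 + 0.004761 + 0.094249 = 0.672059.
  gamma(0) = 5 * (1 + 0.672059) = 5 * 1.672059 = 8.360295, which rounds to 8.3603.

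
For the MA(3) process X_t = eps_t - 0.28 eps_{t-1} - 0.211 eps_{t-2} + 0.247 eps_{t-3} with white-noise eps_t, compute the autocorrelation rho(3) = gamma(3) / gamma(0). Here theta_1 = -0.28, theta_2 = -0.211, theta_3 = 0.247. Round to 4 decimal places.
\rho(3) = 0.2086

For an MA(q) process with theta_0 = 1, the autocovariance is
  gamma(k) = sigma^2 * sum_{i=0..q-k} theta_i * theta_{i+k},
and rho(k) = gamma(k) / gamma(0). Sigma^2 cancels.
  numerator   = (1)*(0.247) = 0.247.
  denominator = (1)^2 + (-0.28)^2 + (-0.211)^2 + (0.247)^2 = 1.18393.
  rho(3) = 0.247 / 1.18393 = 0.2086.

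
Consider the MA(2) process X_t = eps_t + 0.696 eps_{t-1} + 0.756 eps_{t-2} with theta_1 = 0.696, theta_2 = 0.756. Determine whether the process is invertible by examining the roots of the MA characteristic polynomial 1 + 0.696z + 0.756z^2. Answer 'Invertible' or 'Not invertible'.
\text{Invertible}

The MA(q) characteristic polynomial is P(z) = 1 + 0.696z + 0.756z^2.
Invertibility requires all roots to lie outside the unit circle, i.e. |z| > 1 for every root.
Set 1 + (0.696) z + (0.756) z^2 = 0, i.e. a z^2 + b z + c = 0 with a = 0.756, b = 0.696, c = 1.
Discriminant D = b^2 - 4ac = (0.696)^2 - 4*(0.756)*1 = 0.484416 - (3.024) = -2.539584.
D < 0, so the roots are the complex-conjugate pair z = (-b +/- i sqrt(-D)) / (2a) = -0.4603 +/- 1.054i.
For a conjugate pair |z|^2 = z * conj(z) = (product of roots) = c/a = 1/(0.756) = 1.322751, so |z| = sqrt(1.322751) = 1.1501 for both roots.
Moduli of all roots: 1.1501, 1.1501.
All moduli strictly greater than 1? Yes.
Verdict: Invertible.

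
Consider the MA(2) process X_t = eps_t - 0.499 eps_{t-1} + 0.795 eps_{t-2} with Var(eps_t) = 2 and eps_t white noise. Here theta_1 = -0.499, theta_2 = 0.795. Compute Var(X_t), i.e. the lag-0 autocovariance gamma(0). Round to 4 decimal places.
\gamma(0) = 3.7621

For an MA(q) process X_t = eps_t + sum_i theta_i eps_{t-i} with
Var(eps_t) = sigma^2, the variance is
  gamma(0) = sigma^2 * (1 + sum_i theta_i^2).
  sum_i theta_i^2 = (-0.499)^2 + (0.795)^2 = 0.249001 + 0.632025 = 0.881026.
  gamma(0) = 2 * (1 + 0.881026) = 2 * 1.881026 = 3.762052, which rounds to 3.7621.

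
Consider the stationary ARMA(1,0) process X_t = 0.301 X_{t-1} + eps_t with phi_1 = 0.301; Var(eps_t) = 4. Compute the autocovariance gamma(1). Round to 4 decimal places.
\gamma(1) = 1.3240

Multiply the model equation by X_{t-k} and take expectations. With theta_0 = psi_0 = 1 and psi_j the MA(infinity) weights, this gives
  gamma(k) - sum_i phi_i gamma(k-i) = c_k,
  c_k = sigma^2 * sum_{j=k..q} theta_j psi_{j-k}   (c_k = 0 for k > q),
using gamma(-m) = gamma(m).
Pure AR (q = 0): c_0 = sigma^2 = 4, c_k = 0 for k >= 1.
Equations for k = 0 and k = 1 (AR order 1):
  gamma(0) = phi_1 gamma(1) + c_0
  gamma(1) = phi_1 gamma(0) + c_1
Substituting the second into the first: gamma(0) (1 - phi_1^2) = c_0 + phi_1 c_1, so
  gamma(0) = c_0 / (1 - phi_1^2) = 4 / (1 - (0.301)^2) = 4 / 0.909399 = 4.398509.
  gamma(1) = phi_1 gamma(0) = (0.301)(4.398509) = 1.323951.
Therefore gamma(1) = 1.3240 (to 4 decimal places).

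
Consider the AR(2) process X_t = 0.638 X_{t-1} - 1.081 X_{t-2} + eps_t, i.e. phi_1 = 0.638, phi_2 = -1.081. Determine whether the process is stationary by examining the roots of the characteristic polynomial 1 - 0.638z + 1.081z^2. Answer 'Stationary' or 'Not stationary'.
\text{Not stationary}

The AR(p) characteristic polynomial is P(z) = 1 - 0.638z + 1.081z^2.
Stationarity requires all roots to lie outside the unit circle, i.e. |z| > 1 for every root.
Set 1 + (-0.638) z + (1.081) z^2 = 0, i.e. a z^2 + b z + c = 0 with a = 1.081, b = -0.638, c = 1.
Discriminant D = b^2 - 4ac = (-0.638)^2 - 4*(1.081)*1 = 0.407044 - (4.324) = -3.916956.
D < 0, so the roots are the complex-conjugate pair z = (-b +/- i sqrt(-D)) / (2a) = 0.2951 +/- 0.9154i.
For a conjugate pair |z|^2 = z * conj(z) = (product of roots) = c/a = 1/(1.081) = 0.925069, so |z| = sqrt(0.925069) = 0.9618 for both roots.
Moduli of all roots: 0.9618, 0.9618.
All moduli strictly greater than 1? No.
Verdict: Not stationary.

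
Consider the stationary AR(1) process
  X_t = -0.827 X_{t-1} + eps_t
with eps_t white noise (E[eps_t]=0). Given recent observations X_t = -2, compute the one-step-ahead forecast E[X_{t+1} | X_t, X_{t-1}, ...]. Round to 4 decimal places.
E[X_{t+1} \mid \mathcal F_t] = 1.6540

For an AR(p) model X_t = c + sum_i phi_i X_{t-i} + eps_t, the
one-step-ahead conditional mean is
  E[X_{t+1} | X_t, ...] = c + sum_i phi_i X_{t+1-i}.
Substitute known values:
  E[X_{t+1} | ...] = (-0.827) * (-2)
                   = 1.6540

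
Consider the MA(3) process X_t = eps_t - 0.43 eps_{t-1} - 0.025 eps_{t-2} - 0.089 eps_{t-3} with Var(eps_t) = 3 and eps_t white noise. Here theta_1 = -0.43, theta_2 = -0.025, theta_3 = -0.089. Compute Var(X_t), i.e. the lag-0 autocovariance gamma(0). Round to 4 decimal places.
\gamma(0) = 3.5803

For an MA(q) process X_t = eps_t + sum_i theta_i eps_{t-i} with
Var(eps_t) = sigma^2, the variance is
  gamma(0) = sigma^2 * (1 + sum_i theta_i^2).
  sum_i theta_i^2 = (-0.43)^2 + (-0.025)^2 + (-0.089)^2 = 0.1849 + 0.000625 + 0.007921 = 0.193446.
  gamma(0) = 3 * (1 + 0.193446) = 3 * 1.193446 = 3.580338, which rounds to 3.5803.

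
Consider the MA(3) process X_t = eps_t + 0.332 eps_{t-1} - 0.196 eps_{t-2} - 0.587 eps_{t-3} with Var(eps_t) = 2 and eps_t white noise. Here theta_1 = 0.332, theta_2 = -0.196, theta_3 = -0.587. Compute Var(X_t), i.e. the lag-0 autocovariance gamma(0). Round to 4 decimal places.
\gamma(0) = 2.9864

For an MA(q) process X_t = eps_t + sum_i theta_i eps_{t-i} with
Var(eps_t) = sigma^2, the variance is
  gamma(0) = sigma^2 * (1 + sum_i theta_i^2).
  sum_i theta_i^2 = (0.332)^2 + (-0.196)^2 + (-0.587)^2 = 0.110224 + 0.038416 + 0.344569 = 0.493209.
  gamma(0) = 2 * (1 + 0.493209) = 2 * 1.493209 = 2.986418, which rounds to 2.9864.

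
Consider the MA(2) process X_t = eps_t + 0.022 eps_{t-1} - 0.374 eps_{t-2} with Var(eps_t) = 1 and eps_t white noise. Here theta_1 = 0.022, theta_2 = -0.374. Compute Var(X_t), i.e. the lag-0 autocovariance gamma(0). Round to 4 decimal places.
\gamma(0) = 1.1404

For an MA(q) process X_t = eps_t + sum_i theta_i eps_{t-i} with
Var(eps_t) = sigma^2, the variance is
  gamma(0) = sigma^2 * (1 + sum_i theta_i^2).
  sum_i theta_i^2 = (0.022)^2 + (-0.374)^2 = 0.000484 + 0.139876 = 0.14036.
  gamma(0) = 1 * (1 + 0.14036) = 1 * 1.14036 = 1.14036, which rounds to 1.1404.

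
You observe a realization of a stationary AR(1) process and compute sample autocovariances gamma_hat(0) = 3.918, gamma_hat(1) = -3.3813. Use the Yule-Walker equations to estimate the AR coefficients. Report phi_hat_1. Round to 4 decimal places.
\hat\phi_{1} = -0.8630

The Yule-Walker equations for an AR(p) process read, in matrix form,
  Gamma_p phi = r_p,   with   (Gamma_p)_{ij} = gamma(|i - j|),
                       (r_p)_i = gamma(i),   i,j = 1..p.
Substitute the sample gammas (Toeplitz matrix and right-hand side of size 1):
  Gamma_p = [[3.918]]
  r_p     = [-3.3813]
With p = 1 this is the single equation gamma(0) phi_1 = gamma(1):
  phi_hat_1 = gamma(1) / gamma(0) = -3.3813 / 3.918 = -0.8630.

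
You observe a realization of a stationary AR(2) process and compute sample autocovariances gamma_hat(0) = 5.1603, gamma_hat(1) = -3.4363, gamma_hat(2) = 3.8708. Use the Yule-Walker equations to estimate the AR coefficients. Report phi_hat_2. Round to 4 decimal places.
\hat\phi_{2} = 0.5510

The Yule-Walker equations for an AR(p) process read, in matrix form,
  Gamma_p phi = r_p,   with   (Gamma_p)_{ij} = gamma(|i - j|),
                       (r_p)_i = gamma(i),   i,j = 1..p.
Substitute the sample gammas (Toeplitz matrix and right-hand side of size 2):
  Gamma_p = [[5.1603, -3.4363], [-3.4363, 5.1603]]
  r_p     = [-3.4363, 3.8708]
Written out:
  5.1603 phi_1 - 3.4363 phi_2 = -3.4363
  -3.4363 phi_1 + 5.1603 phi_2 = 3.8708
Solve by Cramer's rule:
  det = gamma(0)^2 - gamma(1)^2 = (5.1603)^2 - (-3.4363)^2 = 26.62869609 - 11.80815769 = 14.8205384
  phi_hat_1 = [gamma(1) gamma(0) - gamma(1) gamma(2)] / det = [(-3.4363)(5.1603) - (-3.4363)(3.8708)] / 14.8205384 = -4.43110885 / 14.8205384 = -0.299
  phi_hat_2 = [gamma(0) gamma(2) - gamma(1)^2] / det = [(5.1603)(3.8708) - (-3.4363)^2] / 14.8205384 = 8.16633155 / 14.8205384 = 0.551
So phi_hat = [-0.2990, 0.5510].
Therefore phi_hat_2 = 0.5510.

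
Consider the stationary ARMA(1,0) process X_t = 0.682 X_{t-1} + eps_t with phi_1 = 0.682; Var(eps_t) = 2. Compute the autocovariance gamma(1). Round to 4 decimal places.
\gamma(1) = 2.5501

Multiply the model equation by X_{t-k} and take expectations. With theta_0 = psi_0 = 1 and psi_j the MA(infinity) weights, this gives
  gamma(k) - sum_i phi_i gamma(k-i) = c_k,
  c_k = sigma^2 * sum_{j=k..q} theta_j psi_{j-k}   (c_k = 0 for k > q),
using gamma(-m) = gamma(m).
Pure AR (q = 0): c_0 = sigma^2 = 2, c_k = 0 for k >= 1.
Equations for k = 0 and k = 1 (AR order 1):
  gamma(0) = phi_1 gamma(1) + c_0
  gamma(1) = phi_1 gamma(0) + c_1
Substituting the second into the first: gamma(0) (1 - phi_1^2) = c_0 + phi_1 c_1, so
  gamma(0) = c_0 / (1 - phi_1^2) = 2 / (1 - (0.682)^2) = 2 / 0.534876 = 3.739184.
  gamma(1) = phi_1 gamma(0) = (0.682)(3.739184) = 2.550124.
Therefore gamma(1) = 2.5501 (to 4 decimal places).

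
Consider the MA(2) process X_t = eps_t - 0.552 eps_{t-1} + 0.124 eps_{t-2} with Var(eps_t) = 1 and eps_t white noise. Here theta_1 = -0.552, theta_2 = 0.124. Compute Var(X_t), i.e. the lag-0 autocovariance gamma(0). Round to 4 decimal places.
\gamma(0) = 1.3201

For an MA(q) process X_t = eps_t + sum_i theta_i eps_{t-i} with
Var(eps_t) = sigma^2, the variance is
  gamma(0) = sigma^2 * (1 + sum_i theta_i^2).
  sum_i theta_i^2 = (-0.552)^2 + (0.124)^2 = 0.304704 + 0.015376 = 0.32008.
  gamma(0) = 1 * (1 + 0.32008) = 1 * 1.32008 = 1.32008, which rounds to 1.3201.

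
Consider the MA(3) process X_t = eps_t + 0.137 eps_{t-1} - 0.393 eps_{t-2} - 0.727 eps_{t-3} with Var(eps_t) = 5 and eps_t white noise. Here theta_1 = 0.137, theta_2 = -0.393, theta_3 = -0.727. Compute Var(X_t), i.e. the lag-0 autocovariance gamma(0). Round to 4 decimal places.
\gamma(0) = 8.5087

For an MA(q) process X_t = eps_t + sum_i theta_i eps_{t-i} with
Var(eps_t) = sigma^2, the variance is
  gamma(0) = sigma^2 * (1 + sum_i theta_i^2).
  sum_i theta_i^2 = (0.137)^2 + (-0.393)^2 + (-0.727)^2 = 0.018769 + 0.154449 + 0.528529 = 0.701747.
  gamma(0) = 5 * (1 + 0.701747) = 5 * 1.701747 = 8.508735, which rounds to 8.5087.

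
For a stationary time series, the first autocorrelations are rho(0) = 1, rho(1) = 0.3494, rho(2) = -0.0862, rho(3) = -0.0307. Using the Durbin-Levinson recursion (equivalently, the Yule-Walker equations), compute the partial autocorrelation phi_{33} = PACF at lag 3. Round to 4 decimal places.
\phi_{33} = 0.1080

The PACF at lag k is phi_{kk}, the last component of the solution
to the Yule-Walker system G_k phi = r_k where
  (G_k)_{ij} = rho(|i - j|), (r_k)_i = rho(i), i,j = 1..k.
Equivalently, Durbin-Levinson gives phi_{kk} iteratively:
  phi_{11} = rho(1)
  phi_{kk} = [rho(k) - sum_{j=1..k-1} phi_{k-1,j} rho(k-j)]
            / [1 - sum_{j=1..k-1} phi_{k-1,j} rho(j)],
  phi_{k,j} = phi_{k-1,j} - phi_{kk} phi_{k-1,k-j},  j = 1..k-1.
Step k = 1:
  phi_11 = rho(1) = 0.3494.
Step k = 2:
  phi_22 = [rho(2) - phi_11 rho(1)] / [1 - phi_11 rho(1)] = [-0.0862 - (0.3494)(0.3494)] / [1 - (0.3494)(0.3494)]
         = -0.20828036 / 0.87791964 = -0.237243.
  Update: phi_21 = phi_11 - phi_22 phi_11 = 0.3494 - (-0.237243)(0.3494) = 0.432293.
Step k = 3:
  phi_33 = [rho(3) - phi_21 rho(2) - phi_22 rho(1)] / [1 - phi_21 rho(1) - phi_22 rho(2)]
    numerator   = -0.0307 - (0.432293)(-0.0862) - (-0.237243)(0.3494) = 0.08945637
    denominator = 1 - (0.432293)(0.3494) - (-0.237243)(-0.0862) = 0.82850657
  phi_33 = 0.08945637 / 0.82850657 = 0.108.
Therefore phi_{33} = 0.1080.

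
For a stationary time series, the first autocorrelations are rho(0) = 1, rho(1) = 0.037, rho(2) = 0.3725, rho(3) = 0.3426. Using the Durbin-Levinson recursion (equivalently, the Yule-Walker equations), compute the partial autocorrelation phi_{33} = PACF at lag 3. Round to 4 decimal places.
\phi_{33} = 0.3720

The PACF at lag k is phi_{kk}, the last component of the solution
to the Yule-Walker system G_k phi = r_k where
  (G_k)_{ij} = rho(|i - j|), (r_k)_i = rho(i), i,j = 1..k.
Equivalently, Durbin-Levinson gives phi_{kk} iteratively:
  phi_{11} = rho(1)
  phi_{kk} = [rho(k) - sum_{j=1..k-1} phi_{k-1,j} rho(k-j)]
            / [1 - sum_{j=1..k-1} phi_{k-1,j} rho(j)],
  phi_{k,j} = phi_{k-1,j} - phi_{kk} phi_{k-1,k-j},  j = 1..k-1.
Step k = 1:
  phi_11 = rho(1) = 0.037.
Step k = 2:
  phi_22 = [rho(2) - phi_11 rho(1)] / [1 - phi_11 rho(1)] = [0.3725 - (0.037)(0.037)] / [1 - (0.037)(0.037)]
         = 0.371131 / 0.998631 = 0.37164.
  Update: phi_21 = phi_11 - phi_22 phi_11 = 0.037 - (0.37164)(0.037) = 0.023249.
Step k = 3:
  phi_33 = [rho(3) - phi_21 rho(2) - phi_22 rho(1)] / [1 - phi_21 rho(1) - phi_22 rho(2)]
    numerator   = 0.3426 - (0.023249)(0.3725) - (0.37164)(0.037) = 0.32018895
    denominator = 1 - (0.023249)(0.037) - (0.37164)(0.3725) = 0.86070396
  phi_33 = 0.32018895 / 0.86070396 = 0.372.
Therefore phi_{33} = 0.3720.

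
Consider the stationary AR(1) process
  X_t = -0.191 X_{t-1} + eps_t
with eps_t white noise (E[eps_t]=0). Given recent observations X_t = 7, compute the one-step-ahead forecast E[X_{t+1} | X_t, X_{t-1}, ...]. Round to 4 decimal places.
E[X_{t+1} \mid \mathcal F_t] = -1.3370

For an AR(p) model X_t = c + sum_i phi_i X_{t-i} + eps_t, the
one-step-ahead conditional mean is
  E[X_{t+1} | X_t, ...] = c + sum_i phi_i X_{t+1-i}.
Substitute known values:
  E[X_{t+1} | ...] = (-0.191) * (7)
                   = -1.3370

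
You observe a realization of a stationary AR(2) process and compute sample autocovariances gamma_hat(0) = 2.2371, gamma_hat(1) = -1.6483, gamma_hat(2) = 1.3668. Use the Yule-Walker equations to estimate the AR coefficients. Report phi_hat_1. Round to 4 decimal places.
\hat\phi_{1} = -0.6270

The Yule-Walker equations for an AR(p) process read, in matrix form,
  Gamma_p phi = r_p,   with   (Gamma_p)_{ij} = gamma(|i - j|),
                       (r_p)_i = gamma(i),   i,j = 1..p.
Substitute the sample gammas (Toeplitz matrix and right-hand side of size 2):
  Gamma_p = [[2.2371, -1.6483], [-1.6483, 2.2371]]
  r_p     = [-1.6483, 1.3668]
Written out:
  2.2371 phi_1 - 1.6483 phi_2 = -1.6483
  -1.6483 phi_1 + 2.2371 phi_2 = 1.3668
Solve by Cramer's rule:
  det = gamma(0)^2 - gamma(1)^2 = (2.2371)^2 - (-1.6483)^2 = 5.00461641 - 2.71689289 = 2.28772352
  phi_hat_1 = [gamma(1) gamma(0) - gamma(1) gamma(2)] / det = [(-1.6483)(2.2371) - (-1.6483)(1.3668)] / 2.28772352 = -1.43451549 / 2.28772352 = -0.627
  phi_hat_2 = [gamma(0) gamma(2) - gamma(1)^2] / det = [(2.2371)(1.3668) - (-1.6483)^2] / 2.28772352 = 0.34077539 / 2.28772352 = 0.149
So phi_hat = [-0.6270, 0.1490].
Therefore phi_hat_1 = -0.6270.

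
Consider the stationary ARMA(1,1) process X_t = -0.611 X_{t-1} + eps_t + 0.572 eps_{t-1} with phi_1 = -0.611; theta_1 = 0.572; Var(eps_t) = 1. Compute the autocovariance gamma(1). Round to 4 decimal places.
\gamma(1) = -0.0405

Multiply the model equation by X_{t-k} and take expectations. With theta_0 = psi_0 = 1 and psi_j the MA(infinity) weights, this gives
  gamma(k) - sum_i phi_i gamma(k-i) = c_k,
  c_k = sigma^2 * sum_{j=k..q} theta_j psi_{j-k}   (c_k = 0 for k > q),
using gamma(-m) = gamma(m).
psi-weights needed (psi_j = theta_j + sum_i phi_i psi_{j-i}):
  psi_1 = theta_1 + phi_1 = 0.572 + (-0.611) = -0.039
Right-hand sides:
  c_0 = sigma^2 (1 + theta_1 psi_1) = 1 * (1 + (0.572)(-0.039)) = 1 * 0.977692 = 0.977692
  c_1 = sigma^2 theta_1 = 1 * (0.572) = 0.572
  c_2 = 0
Equations for k = 0 and k = 1 (AR order 1):
  gamma(0) = phi_1 gamma(1) + c_0
  gamma(1) = phi_1 gamma(0) + c_1
Substituting the second into the first: gamma(0) (1 - phi_1^2) = c_0 + phi_1 c_1, so
  gamma(0) = (c_0 + phi_1 c_1) / (1 - phi_1^2) = (0.977692 + (-0.611)(0.572)) / (1 - (-0.611)^2) = 0.6282 / 0.626679 = 1.002427.
  gamma(1) = phi_1 gamma(0) + c_1 = (-0.611)(1.002427) + (0.572) = -0.040483.
Therefore gamma(1) = -0.0405 (to 4 decimal places).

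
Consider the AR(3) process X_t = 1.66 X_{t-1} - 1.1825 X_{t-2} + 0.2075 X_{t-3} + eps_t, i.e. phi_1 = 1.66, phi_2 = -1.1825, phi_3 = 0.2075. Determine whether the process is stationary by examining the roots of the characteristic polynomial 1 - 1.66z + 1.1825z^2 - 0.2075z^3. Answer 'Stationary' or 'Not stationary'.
\text{Stationary}

The AR(p) characteristic polynomial is P(z) = 1 - 1.66z + 1.1825z^2 - 0.2075z^3.
Stationarity requires all roots to lie outside the unit circle, i.e. |z| > 1 for every root.
Degree 3: look for a simple real root z0 first, then factor out (1 - z/z0) and solve the remaining quadratic.
Testing z0 = 4: P(4) = 1 + (-1.66)(4) + (1.1825)(4)^2 + (-0.2075)(4)^3
  = 1 + (-6.64) + (18.92) + (-13.28) = 0.  So z_0 = 4 is a root, |z_0| = 4.
Divide out the factor (1 - 0.25 z) = (1 - z/z0) (since 1/z0 = 0.25):
  P(z) = (1 - 0.25 z)(1 + (-1.41) z + (0.83) z^2)
  [check: z-coef -1.41 - (0.25) = -1.66; z^2-coef 0.83 - (0.25)(-1.41) = 1.1825; z^3-coef -(0.25)(0.83) = -0.2075.]
Remaining roots from the quadratic factor 1 + (-1.41) z + (0.83) z^2:
  Set 1 + (-1.41) z + (0.83) z^2 = 0, i.e. a z^2 + b z + c = 0 with a = 0.83, b = -1.41, c = 1.
  Discriminant D = b^2 - 4ac = (-1.41)^2 - 4*(0.83)*1 = 1.9881 - (3.32) = -1.3319.
  D < 0, so the roots are the complex-conjugate pair z = (-b +/- i sqrt(-D)) / (2a) = 0.8494 +/- 0.6952i.
  For a conjugate pair |z|^2 = z * conj(z) = (product of roots) = c/a = 1/(0.83) = 1.204819, so |z| = sqrt(1.204819) = 1.0976 for both roots.
Moduli of all roots: 4.0000, 1.0976, 1.0976.
All moduli strictly greater than 1? Yes.
Verdict: Stationary.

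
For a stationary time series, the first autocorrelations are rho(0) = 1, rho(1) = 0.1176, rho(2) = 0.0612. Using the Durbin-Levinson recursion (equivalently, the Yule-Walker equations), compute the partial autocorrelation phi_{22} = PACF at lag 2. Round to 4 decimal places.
\phi_{22} = 0.0480

The PACF at lag k is phi_{kk}, the last component of the solution
to the Yule-Walker system G_k phi = r_k where
  (G_k)_{ij} = rho(|i - j|), (r_k)_i = rho(i), i,j = 1..k.
Equivalently, Durbin-Levinson gives phi_{kk} iteratively:
  phi_{11} = rho(1)
  phi_{kk} = [rho(k) - sum_{j=1..k-1} phi_{k-1,j} rho(k-j)]
            / [1 - sum_{j=1..k-1} phi_{k-1,j} rho(j)],
  phi_{k,j} = phi_{k-1,j} - phi_{kk} phi_{k-1,k-j},  j = 1..k-1.
Step k = 1:
  phi_11 = rho(1) = 0.1176.
Step k = 2:
  phi_22 = [rho(2) - phi_11 rho(1)] / [1 - phi_11 rho(1)] = [0.0612 - (0.1176)(0.1176)] / [1 - (0.1176)(0.1176)]
         = 0.04737024 / 0.98617024 = 0.048.
Therefore phi_{22} = 0.0480.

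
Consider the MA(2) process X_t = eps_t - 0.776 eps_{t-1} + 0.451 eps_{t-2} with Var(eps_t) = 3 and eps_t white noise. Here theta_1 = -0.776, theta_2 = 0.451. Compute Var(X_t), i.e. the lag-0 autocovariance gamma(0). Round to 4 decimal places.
\gamma(0) = 5.4167

For an MA(q) process X_t = eps_t + sum_i theta_i eps_{t-i} with
Var(eps_t) = sigma^2, the variance is
  gamma(0) = sigma^2 * (1 + sum_i theta_i^2).
  sum_i theta_i^2 = (-0.776)^2 + (0.451)^2 = 0.602176 + 0.203401 = 0.805577.
  gamma(0) = 3 * (1 + 0.805577) = 3 * 1.805577 = 5.416731, which rounds to 5.4167.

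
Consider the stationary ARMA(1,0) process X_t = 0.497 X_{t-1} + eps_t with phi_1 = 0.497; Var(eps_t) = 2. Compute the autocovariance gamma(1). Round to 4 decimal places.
\gamma(1) = 1.3201

Multiply the model equation by X_{t-k} and take expectations. With theta_0 = psi_0 = 1 and psi_j the MA(infinity) weights, this gives
  gamma(k) - sum_i phi_i gamma(k-i) = c_k,
  c_k = sigma^2 * sum_{j=k..q} theta_j psi_{j-k}   (c_k = 0 for k > q),
using gamma(-m) = gamma(m).
Pure AR (q = 0): c_0 = sigma^2 = 2, c_k = 0 for k >= 1.
Equations for k = 0 and k = 1 (AR order 1):
  gamma(0) = phi_1 gamma(1) + c_0
  gamma(1) = phi_1 gamma(0) + c_1
Substituting the second into the first: gamma(0) (1 - phi_1^2) = c_0 + phi_1 c_1, so
  gamma(0) = c_0 / (1 - phi_1^2) = 2 / (1 - (0.497)^2) = 2 / 0.752991 = 2.656074.
  gamma(1) = phi_1 gamma(0) = (0.497)(2.656074) = 1.320069.
Therefore gamma(1) = 1.3201 (to 4 decimal places).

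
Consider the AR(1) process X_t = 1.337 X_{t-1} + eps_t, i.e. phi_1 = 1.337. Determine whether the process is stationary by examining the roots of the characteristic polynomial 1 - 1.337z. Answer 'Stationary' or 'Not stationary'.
\text{Not stationary}

The AR(p) characteristic polynomial is P(z) = 1 - 1.337z.
Stationarity requires all roots to lie outside the unit circle, i.e. |z| > 1 for every root.
This is linear in z: 1 + (-1.337) z = 0  =>  z = -1/(-1.337) = 0.747943,  |z| = 0.747943.
Moduli of all roots: 0.7479.
All moduli strictly greater than 1? No.
Verdict: Not stationary.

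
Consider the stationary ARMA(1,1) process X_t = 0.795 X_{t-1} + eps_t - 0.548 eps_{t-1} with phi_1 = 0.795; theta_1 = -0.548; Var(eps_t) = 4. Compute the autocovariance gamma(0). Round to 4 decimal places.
\gamma(0) = 4.6632

Multiply the model equation by X_{t-k} and take expectations. With theta_0 = psi_0 = 1 and psi_j the MA(infinity) weights, this gives
  gamma(k) - sum_i phi_i gamma(k-i) = c_k,
  c_k = sigma^2 * sum_{j=k..q} theta_j psi_{j-k}   (c_k = 0 for k > q),
using gamma(-m) = gamma(m).
psi-weights needed (psi_j = theta_j + sum_i phi_i psi_{j-i}):
  psi_1 = theta_1 + phi_1 = -0.548 + (0.795) = 0.247
Right-hand sides:
  c_0 = sigma^2 (1 + theta_1 psi_1) = 4 * (1 + (-0.548)(0.247)) = 4 * 0.864644 = 3.458576
  c_1 = sigma^2 theta_1 = 4 * (-0.548) = -2.192
  c_2 = 0
Equations for k = 0 and k = 1 (AR order 1):
  gamma(0) = phi_1 gamma(1) + c_0
  gamma(1) = phi_1 gamma(0) + c_1
Substituting the second into the first: gamma(0) (1 - phi_1^2) = c_0 + phi_1 c_1, so
  gamma(0) = (c_0 + phi_1 c_1) / (1 - phi_1^2) = (3.458576 + (0.795)(-2.192)) / (1 - (0.795)^2) = 1.715936 / 0.367975 = 4.663186.
Therefore gamma(0) = 4.6632 (to 4 decimal places).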